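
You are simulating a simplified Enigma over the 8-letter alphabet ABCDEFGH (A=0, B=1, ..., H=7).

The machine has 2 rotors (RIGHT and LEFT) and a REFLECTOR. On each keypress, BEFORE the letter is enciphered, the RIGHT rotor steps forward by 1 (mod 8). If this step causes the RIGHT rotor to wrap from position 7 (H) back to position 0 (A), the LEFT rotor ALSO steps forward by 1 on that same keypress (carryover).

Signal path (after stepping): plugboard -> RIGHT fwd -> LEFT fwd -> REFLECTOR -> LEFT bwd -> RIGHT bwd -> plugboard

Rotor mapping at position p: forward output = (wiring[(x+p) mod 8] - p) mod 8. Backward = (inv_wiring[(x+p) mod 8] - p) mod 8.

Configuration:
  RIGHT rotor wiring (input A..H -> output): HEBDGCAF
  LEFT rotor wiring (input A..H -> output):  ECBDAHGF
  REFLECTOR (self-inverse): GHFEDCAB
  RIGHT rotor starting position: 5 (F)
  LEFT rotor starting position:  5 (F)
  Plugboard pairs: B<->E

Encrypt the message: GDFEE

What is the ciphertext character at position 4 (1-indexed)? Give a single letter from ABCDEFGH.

Char 1 ('G'): step: R->6, L=5; G->plug->G->R->A->L->C->refl->F->L'->E->R'->H->plug->H
Char 2 ('D'): step: R->7, L=5; D->plug->D->R->C->L->A->refl->G->L'->G->R'->A->plug->A
Char 3 ('F'): step: R->0, L->6 (L advanced); F->plug->F->R->C->L->G->refl->A->L'->A->R'->G->plug->G
Char 4 ('E'): step: R->1, L=6; E->plug->B->R->A->L->A->refl->G->L'->C->R'->C->plug->C

C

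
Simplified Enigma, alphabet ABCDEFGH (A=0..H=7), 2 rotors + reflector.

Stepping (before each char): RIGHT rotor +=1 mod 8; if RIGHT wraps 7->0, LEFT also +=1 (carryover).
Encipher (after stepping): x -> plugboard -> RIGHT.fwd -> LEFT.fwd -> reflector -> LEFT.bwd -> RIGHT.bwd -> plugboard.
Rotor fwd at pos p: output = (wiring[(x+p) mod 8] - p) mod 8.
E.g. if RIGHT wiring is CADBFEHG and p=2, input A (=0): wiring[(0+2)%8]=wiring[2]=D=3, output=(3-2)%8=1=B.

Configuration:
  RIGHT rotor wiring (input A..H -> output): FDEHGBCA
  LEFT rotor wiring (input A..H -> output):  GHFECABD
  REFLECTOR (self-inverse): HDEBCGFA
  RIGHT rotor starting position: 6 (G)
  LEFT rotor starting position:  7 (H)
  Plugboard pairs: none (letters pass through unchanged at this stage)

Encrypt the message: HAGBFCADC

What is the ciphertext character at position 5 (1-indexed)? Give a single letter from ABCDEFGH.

Char 1 ('H'): step: R->7, L=7; H->plug->H->R->D->L->G->refl->F->L'->E->R'->C->plug->C
Char 2 ('A'): step: R->0, L->0 (L advanced); A->plug->A->R->F->L->A->refl->H->L'->B->R'->F->plug->F
Char 3 ('G'): step: R->1, L=0; G->plug->G->R->H->L->D->refl->B->L'->G->R'->C->plug->C
Char 4 ('B'): step: R->2, L=0; B->plug->B->R->F->L->A->refl->H->L'->B->R'->H->plug->H
Char 5 ('F'): step: R->3, L=0; F->plug->F->R->C->L->F->refl->G->L'->A->R'->G->plug->G

G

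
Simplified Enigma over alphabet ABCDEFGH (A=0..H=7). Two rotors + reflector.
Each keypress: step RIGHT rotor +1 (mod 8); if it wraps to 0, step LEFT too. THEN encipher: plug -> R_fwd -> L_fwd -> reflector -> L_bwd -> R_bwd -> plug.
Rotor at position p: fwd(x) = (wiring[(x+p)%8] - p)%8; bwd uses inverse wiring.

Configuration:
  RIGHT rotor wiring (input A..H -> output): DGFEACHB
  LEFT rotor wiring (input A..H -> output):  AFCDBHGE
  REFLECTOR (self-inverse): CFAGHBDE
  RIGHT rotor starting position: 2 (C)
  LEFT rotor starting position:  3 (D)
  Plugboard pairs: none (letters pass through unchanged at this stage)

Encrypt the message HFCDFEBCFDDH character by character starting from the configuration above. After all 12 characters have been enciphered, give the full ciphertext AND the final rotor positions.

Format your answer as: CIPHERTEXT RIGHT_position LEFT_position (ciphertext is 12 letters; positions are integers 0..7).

Answer: CEAFGCDGBHEE 6 4

Derivation:
Char 1 ('H'): step: R->3, L=3; H->plug->H->R->C->L->E->refl->H->L'->H->R'->C->plug->C
Char 2 ('F'): step: R->4, L=3; F->plug->F->R->C->L->E->refl->H->L'->H->R'->E->plug->E
Char 3 ('C'): step: R->5, L=3; C->plug->C->R->E->L->B->refl->F->L'->F->R'->A->plug->A
Char 4 ('D'): step: R->6, L=3; D->plug->D->R->A->L->A->refl->C->L'->G->R'->F->plug->F
Char 5 ('F'): step: R->7, L=3; F->plug->F->R->B->L->G->refl->D->L'->D->R'->G->plug->G
Char 6 ('E'): step: R->0, L->4 (L advanced); E->plug->E->R->A->L->F->refl->B->L'->F->R'->C->plug->C
Char 7 ('B'): step: R->1, L=4; B->plug->B->R->E->L->E->refl->H->L'->H->R'->D->plug->D
Char 8 ('C'): step: R->2, L=4; C->plug->C->R->G->L->G->refl->D->L'->B->R'->G->plug->G
Char 9 ('F'): step: R->3, L=4; F->plug->F->R->A->L->F->refl->B->L'->F->R'->B->plug->B
Char 10 ('D'): step: R->4, L=4; D->plug->D->R->F->L->B->refl->F->L'->A->R'->H->plug->H
Char 11 ('D'): step: R->5, L=4; D->plug->D->R->G->L->G->refl->D->L'->B->R'->E->plug->E
Char 12 ('H'): step: R->6, L=4; H->plug->H->R->E->L->E->refl->H->L'->H->R'->E->plug->E
Final: ciphertext=CEAFGCDGBHEE, RIGHT=6, LEFT=4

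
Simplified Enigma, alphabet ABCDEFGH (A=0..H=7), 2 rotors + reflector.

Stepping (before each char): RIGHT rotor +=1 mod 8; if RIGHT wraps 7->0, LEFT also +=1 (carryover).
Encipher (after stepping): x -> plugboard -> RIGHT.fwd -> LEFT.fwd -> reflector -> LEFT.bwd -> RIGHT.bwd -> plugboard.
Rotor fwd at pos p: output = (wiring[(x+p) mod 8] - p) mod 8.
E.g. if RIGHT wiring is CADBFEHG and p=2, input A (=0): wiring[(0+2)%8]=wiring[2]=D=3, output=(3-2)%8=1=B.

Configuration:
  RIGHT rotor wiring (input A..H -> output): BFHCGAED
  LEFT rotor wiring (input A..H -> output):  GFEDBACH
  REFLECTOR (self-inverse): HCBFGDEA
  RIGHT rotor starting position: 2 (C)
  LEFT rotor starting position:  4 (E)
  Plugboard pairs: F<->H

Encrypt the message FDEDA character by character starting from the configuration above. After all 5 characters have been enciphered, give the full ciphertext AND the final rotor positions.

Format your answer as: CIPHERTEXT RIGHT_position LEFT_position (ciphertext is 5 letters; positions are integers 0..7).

Char 1 ('F'): step: R->3, L=4; F->plug->H->R->E->L->C->refl->B->L'->F->R'->C->plug->C
Char 2 ('D'): step: R->4, L=4; D->plug->D->R->H->L->H->refl->A->L'->G->R'->H->plug->F
Char 3 ('E'): step: R->5, L=4; E->plug->E->R->A->L->F->refl->D->L'->D->R'->A->plug->A
Char 4 ('D'): step: R->6, L=4; D->plug->D->R->H->L->H->refl->A->L'->G->R'->A->plug->A
Char 5 ('A'): step: R->7, L=4; A->plug->A->R->E->L->C->refl->B->L'->F->R'->H->plug->F
Final: ciphertext=CFAAF, RIGHT=7, LEFT=4

Answer: CFAAF 7 4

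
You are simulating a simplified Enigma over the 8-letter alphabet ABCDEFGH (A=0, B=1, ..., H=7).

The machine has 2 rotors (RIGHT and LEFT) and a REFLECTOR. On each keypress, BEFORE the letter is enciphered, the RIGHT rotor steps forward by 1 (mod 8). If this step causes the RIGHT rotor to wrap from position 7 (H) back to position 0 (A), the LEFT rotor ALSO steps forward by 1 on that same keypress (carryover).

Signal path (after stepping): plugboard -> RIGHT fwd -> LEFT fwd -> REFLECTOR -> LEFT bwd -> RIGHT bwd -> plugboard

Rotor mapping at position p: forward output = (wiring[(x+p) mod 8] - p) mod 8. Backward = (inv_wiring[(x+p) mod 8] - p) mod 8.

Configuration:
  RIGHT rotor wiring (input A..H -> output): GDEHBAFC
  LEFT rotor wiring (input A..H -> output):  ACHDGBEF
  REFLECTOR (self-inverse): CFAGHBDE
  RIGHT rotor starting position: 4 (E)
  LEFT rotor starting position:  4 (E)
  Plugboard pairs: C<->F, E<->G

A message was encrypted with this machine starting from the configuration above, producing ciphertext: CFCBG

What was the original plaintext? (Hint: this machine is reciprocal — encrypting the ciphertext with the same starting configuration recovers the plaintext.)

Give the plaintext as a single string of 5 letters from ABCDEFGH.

Answer: HHGAC

Derivation:
Char 1 ('C'): step: R->5, L=4; C->plug->F->R->H->L->H->refl->E->L'->E->R'->H->plug->H
Char 2 ('F'): step: R->6, L=4; F->plug->C->R->A->L->C->refl->A->L'->C->R'->H->plug->H
Char 3 ('C'): step: R->7, L=4; C->plug->F->R->C->L->A->refl->C->L'->A->R'->E->plug->G
Char 4 ('B'): step: R->0, L->5 (L advanced); B->plug->B->R->D->L->D->refl->G->L'->G->R'->A->plug->A
Char 5 ('G'): step: R->1, L=5; G->plug->E->R->H->L->B->refl->F->L'->E->R'->F->plug->C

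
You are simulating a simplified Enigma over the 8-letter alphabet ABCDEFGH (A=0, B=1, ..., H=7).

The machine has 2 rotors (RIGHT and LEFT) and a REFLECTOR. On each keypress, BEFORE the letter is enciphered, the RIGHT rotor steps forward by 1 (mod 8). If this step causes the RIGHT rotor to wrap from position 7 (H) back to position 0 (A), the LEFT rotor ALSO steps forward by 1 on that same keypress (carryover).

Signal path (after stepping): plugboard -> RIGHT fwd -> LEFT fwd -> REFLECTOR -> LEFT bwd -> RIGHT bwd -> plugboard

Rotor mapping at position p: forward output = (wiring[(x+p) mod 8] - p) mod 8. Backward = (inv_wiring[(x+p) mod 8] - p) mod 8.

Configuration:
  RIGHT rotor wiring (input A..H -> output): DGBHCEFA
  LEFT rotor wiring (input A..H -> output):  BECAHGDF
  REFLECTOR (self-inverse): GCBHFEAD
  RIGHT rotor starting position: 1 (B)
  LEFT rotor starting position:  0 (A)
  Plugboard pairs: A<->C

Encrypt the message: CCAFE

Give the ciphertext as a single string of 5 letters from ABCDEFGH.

Answer: GHEDA

Derivation:
Char 1 ('C'): step: R->2, L=0; C->plug->A->R->H->L->F->refl->E->L'->B->R'->G->plug->G
Char 2 ('C'): step: R->3, L=0; C->plug->A->R->E->L->H->refl->D->L'->G->R'->H->plug->H
Char 3 ('A'): step: R->4, L=0; A->plug->C->R->B->L->E->refl->F->L'->H->R'->E->plug->E
Char 4 ('F'): step: R->5, L=0; F->plug->F->R->E->L->H->refl->D->L'->G->R'->D->plug->D
Char 5 ('E'): step: R->6, L=0; E->plug->E->R->D->L->A->refl->G->L'->F->R'->C->plug->A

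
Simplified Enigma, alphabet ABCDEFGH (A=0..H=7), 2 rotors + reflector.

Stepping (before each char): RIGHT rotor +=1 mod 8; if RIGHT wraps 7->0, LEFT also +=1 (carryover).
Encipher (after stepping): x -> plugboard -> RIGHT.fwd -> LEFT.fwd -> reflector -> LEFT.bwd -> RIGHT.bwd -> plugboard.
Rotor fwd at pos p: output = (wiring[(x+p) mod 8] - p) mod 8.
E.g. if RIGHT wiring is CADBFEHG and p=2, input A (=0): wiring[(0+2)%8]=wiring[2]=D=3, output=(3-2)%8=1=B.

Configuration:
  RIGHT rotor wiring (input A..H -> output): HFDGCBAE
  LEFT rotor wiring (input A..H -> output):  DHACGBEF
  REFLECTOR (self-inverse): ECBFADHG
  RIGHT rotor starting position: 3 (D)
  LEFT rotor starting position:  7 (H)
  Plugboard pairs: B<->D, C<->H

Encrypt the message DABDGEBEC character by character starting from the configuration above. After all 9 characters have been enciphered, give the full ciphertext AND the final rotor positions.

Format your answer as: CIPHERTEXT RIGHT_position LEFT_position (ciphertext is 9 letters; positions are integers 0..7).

Char 1 ('D'): step: R->4, L=7; D->plug->B->R->F->L->H->refl->G->L'->A->R'->D->plug->B
Char 2 ('A'): step: R->5, L=7; A->plug->A->R->E->L->D->refl->F->L'->H->R'->C->plug->H
Char 3 ('B'): step: R->6, L=7; B->plug->D->R->H->L->F->refl->D->L'->E->R'->G->plug->G
Char 4 ('D'): step: R->7, L=7; D->plug->B->R->A->L->G->refl->H->L'->F->R'->A->plug->A
Char 5 ('G'): step: R->0, L->0 (L advanced); G->plug->G->R->A->L->D->refl->F->L'->H->R'->A->plug->A
Char 6 ('E'): step: R->1, L=0; E->plug->E->R->A->L->D->refl->F->L'->H->R'->F->plug->F
Char 7 ('B'): step: R->2, L=0; B->plug->D->R->H->L->F->refl->D->L'->A->R'->C->plug->H
Char 8 ('E'): step: R->3, L=0; E->plug->E->R->B->L->H->refl->G->L'->E->R'->F->plug->F
Char 9 ('C'): step: R->4, L=0; C->plug->H->R->C->L->A->refl->E->L'->G->R'->A->plug->A
Final: ciphertext=BHGAAFHFA, RIGHT=4, LEFT=0

Answer: BHGAAFHFA 4 0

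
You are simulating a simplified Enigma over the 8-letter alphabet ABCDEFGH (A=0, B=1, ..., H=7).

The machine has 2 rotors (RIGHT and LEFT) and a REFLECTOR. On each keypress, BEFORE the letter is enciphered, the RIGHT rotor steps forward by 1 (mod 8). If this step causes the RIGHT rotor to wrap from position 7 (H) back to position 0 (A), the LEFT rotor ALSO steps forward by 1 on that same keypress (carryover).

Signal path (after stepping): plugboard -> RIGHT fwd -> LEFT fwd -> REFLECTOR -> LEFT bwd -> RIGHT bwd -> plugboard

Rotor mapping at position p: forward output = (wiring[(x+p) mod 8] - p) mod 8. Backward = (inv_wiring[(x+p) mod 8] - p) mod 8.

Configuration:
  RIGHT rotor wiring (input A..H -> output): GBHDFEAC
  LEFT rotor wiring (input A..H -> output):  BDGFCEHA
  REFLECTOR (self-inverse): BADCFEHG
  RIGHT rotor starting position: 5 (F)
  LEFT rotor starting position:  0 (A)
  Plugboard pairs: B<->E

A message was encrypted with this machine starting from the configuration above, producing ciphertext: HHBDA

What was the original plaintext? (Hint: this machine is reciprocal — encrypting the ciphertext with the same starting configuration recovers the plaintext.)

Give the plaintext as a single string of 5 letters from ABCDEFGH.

Char 1 ('H'): step: R->6, L=0; H->plug->H->R->G->L->H->refl->G->L'->C->R'->A->plug->A
Char 2 ('H'): step: R->7, L=0; H->plug->H->R->B->L->D->refl->C->L'->E->R'->E->plug->B
Char 3 ('B'): step: R->0, L->1 (L advanced); B->plug->E->R->F->L->G->refl->H->L'->G->R'->A->plug->A
Char 4 ('D'): step: R->1, L=1; D->plug->D->R->E->L->D->refl->C->L'->A->R'->A->plug->A
Char 5 ('A'): step: R->2, L=1; A->plug->A->R->F->L->G->refl->H->L'->G->R'->E->plug->B

Answer: ABAAB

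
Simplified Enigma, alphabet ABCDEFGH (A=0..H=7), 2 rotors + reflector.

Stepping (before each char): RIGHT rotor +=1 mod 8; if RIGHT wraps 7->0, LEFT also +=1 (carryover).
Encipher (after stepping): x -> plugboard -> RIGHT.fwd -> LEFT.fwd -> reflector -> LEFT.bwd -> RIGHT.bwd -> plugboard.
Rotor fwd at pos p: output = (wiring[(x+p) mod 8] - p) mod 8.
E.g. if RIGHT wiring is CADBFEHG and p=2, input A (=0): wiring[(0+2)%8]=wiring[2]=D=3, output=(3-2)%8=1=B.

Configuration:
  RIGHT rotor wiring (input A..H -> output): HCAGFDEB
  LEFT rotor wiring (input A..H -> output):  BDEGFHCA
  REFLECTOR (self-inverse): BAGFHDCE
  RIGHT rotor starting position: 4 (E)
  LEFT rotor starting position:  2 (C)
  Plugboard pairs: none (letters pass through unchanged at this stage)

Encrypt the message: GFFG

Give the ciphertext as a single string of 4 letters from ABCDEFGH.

Answer: AHDC

Derivation:
Char 1 ('G'): step: R->5, L=2; G->plug->G->R->B->L->E->refl->H->L'->G->R'->A->plug->A
Char 2 ('F'): step: R->6, L=2; F->plug->F->R->A->L->C->refl->G->L'->F->R'->H->plug->H
Char 3 ('F'): step: R->7, L=2; F->plug->F->R->G->L->H->refl->E->L'->B->R'->D->plug->D
Char 4 ('G'): step: R->0, L->3 (L advanced); G->plug->G->R->E->L->F->refl->D->L'->A->R'->C->plug->C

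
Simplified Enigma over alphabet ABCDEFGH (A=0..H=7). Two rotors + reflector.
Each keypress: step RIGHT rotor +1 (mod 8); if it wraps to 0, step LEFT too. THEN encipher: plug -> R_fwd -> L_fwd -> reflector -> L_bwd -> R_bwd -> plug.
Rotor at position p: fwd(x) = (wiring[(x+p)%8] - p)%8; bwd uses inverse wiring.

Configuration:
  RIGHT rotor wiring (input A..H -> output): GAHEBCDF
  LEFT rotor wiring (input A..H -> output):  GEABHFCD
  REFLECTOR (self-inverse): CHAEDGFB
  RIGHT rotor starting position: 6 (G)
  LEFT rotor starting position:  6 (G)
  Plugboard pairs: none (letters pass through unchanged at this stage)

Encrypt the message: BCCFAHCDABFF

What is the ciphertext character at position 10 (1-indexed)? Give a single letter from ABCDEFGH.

Char 1 ('B'): step: R->7, L=6; B->plug->B->R->H->L->H->refl->B->L'->G->R'->A->plug->A
Char 2 ('C'): step: R->0, L->7 (L advanced); C->plug->C->R->H->L->D->refl->E->L'->A->R'->B->plug->B
Char 3 ('C'): step: R->1, L=7; C->plug->C->R->D->L->B->refl->H->L'->B->R'->E->plug->E
Char 4 ('F'): step: R->2, L=7; F->plug->F->R->D->L->B->refl->H->L'->B->R'->E->plug->E
Char 5 ('A'): step: R->3, L=7; A->plug->A->R->B->L->H->refl->B->L'->D->R'->F->plug->F
Char 6 ('H'): step: R->4, L=7; H->plug->H->R->A->L->E->refl->D->L'->H->R'->C->plug->C
Char 7 ('C'): step: R->5, L=7; C->plug->C->R->A->L->E->refl->D->L'->H->R'->G->plug->G
Char 8 ('D'): step: R->6, L=7; D->plug->D->R->C->L->F->refl->G->L'->G->R'->F->plug->F
Char 9 ('A'): step: R->7, L=7; A->plug->A->R->G->L->G->refl->F->L'->C->R'->F->plug->F
Char 10 ('B'): step: R->0, L->0 (L advanced); B->plug->B->R->A->L->G->refl->F->L'->F->R'->H->plug->H

H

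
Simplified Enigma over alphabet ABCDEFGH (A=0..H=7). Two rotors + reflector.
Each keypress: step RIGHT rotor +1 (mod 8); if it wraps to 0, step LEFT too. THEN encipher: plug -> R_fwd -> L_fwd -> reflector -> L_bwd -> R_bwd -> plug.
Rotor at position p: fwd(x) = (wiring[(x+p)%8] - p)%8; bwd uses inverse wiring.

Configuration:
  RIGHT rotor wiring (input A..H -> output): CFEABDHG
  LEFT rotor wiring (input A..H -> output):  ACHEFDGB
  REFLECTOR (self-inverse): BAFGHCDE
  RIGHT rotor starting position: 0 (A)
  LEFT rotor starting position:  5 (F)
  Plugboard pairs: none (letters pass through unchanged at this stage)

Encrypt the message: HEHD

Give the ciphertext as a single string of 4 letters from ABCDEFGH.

Answer: CFFE

Derivation:
Char 1 ('H'): step: R->1, L=5; H->plug->H->R->B->L->B->refl->A->L'->H->R'->C->plug->C
Char 2 ('E'): step: R->2, L=5; E->plug->E->R->F->L->C->refl->F->L'->E->R'->F->plug->F
Char 3 ('H'): step: R->3, L=5; H->plug->H->R->B->L->B->refl->A->L'->H->R'->F->plug->F
Char 4 ('D'): step: R->4, L=5; D->plug->D->R->C->L->E->refl->H->L'->G->R'->E->plug->E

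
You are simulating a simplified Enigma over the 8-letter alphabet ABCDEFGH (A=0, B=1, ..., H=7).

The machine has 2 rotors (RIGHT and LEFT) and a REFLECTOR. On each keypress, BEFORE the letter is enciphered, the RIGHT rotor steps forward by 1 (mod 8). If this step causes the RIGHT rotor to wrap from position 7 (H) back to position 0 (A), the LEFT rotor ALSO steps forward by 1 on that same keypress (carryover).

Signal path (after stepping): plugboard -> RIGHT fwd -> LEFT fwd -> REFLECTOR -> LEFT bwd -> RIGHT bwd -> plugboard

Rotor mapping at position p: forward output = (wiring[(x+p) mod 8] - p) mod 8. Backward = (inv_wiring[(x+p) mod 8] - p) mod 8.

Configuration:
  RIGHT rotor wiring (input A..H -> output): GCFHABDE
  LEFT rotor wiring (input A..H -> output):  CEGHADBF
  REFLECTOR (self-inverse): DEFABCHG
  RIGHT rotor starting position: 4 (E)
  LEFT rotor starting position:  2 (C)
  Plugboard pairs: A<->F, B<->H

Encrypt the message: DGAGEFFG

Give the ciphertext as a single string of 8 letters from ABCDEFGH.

Char 1 ('D'): step: R->5, L=2; D->plug->D->R->B->L->F->refl->C->L'->H->R'->C->plug->C
Char 2 ('G'): step: R->6, L=2; G->plug->G->R->C->L->G->refl->H->L'->E->R'->D->plug->D
Char 3 ('A'): step: R->7, L=2; A->plug->F->R->B->L->F->refl->C->L'->H->R'->B->plug->H
Char 4 ('G'): step: R->0, L->3 (L advanced); G->plug->G->R->D->L->G->refl->H->L'->F->R'->C->plug->C
Char 5 ('E'): step: R->1, L=3; E->plug->E->R->A->L->E->refl->B->L'->G->R'->C->plug->C
Char 6 ('F'): step: R->2, L=3; F->plug->A->R->D->L->G->refl->H->L'->F->R'->B->plug->H
Char 7 ('F'): step: R->3, L=3; F->plug->A->R->E->L->C->refl->F->L'->B->R'->E->plug->E
Char 8 ('G'): step: R->4, L=3; G->plug->G->R->B->L->F->refl->C->L'->E->R'->A->plug->F

Answer: CDHCCHEF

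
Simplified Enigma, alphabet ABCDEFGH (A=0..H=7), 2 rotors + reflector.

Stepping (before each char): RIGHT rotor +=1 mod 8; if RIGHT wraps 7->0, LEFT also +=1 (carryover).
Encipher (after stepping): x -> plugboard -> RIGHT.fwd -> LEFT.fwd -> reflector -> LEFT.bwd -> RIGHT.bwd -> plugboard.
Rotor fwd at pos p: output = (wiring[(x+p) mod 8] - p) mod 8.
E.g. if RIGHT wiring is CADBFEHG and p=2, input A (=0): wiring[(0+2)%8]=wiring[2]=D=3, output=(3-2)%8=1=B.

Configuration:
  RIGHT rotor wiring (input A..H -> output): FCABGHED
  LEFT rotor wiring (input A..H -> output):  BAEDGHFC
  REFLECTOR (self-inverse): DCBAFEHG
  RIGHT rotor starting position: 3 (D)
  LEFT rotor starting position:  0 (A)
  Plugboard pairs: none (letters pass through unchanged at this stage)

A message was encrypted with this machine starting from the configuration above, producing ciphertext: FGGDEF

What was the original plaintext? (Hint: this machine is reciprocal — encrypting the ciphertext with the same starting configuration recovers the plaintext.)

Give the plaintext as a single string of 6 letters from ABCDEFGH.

Char 1 ('F'): step: R->4, L=0; F->plug->F->R->G->L->F->refl->E->L'->C->R'->A->plug->A
Char 2 ('G'): step: R->5, L=0; G->plug->G->R->E->L->G->refl->H->L'->F->R'->E->plug->E
Char 3 ('G'): step: R->6, L=0; G->plug->G->R->A->L->B->refl->C->L'->H->R'->C->plug->C
Char 4 ('D'): step: R->7, L=0; D->plug->D->R->B->L->A->refl->D->L'->D->R'->C->plug->C
Char 5 ('E'): step: R->0, L->1 (L advanced); E->plug->E->R->G->L->B->refl->C->L'->C->R'->B->plug->B
Char 6 ('F'): step: R->1, L=1; F->plug->F->R->D->L->F->refl->E->L'->F->R'->D->plug->D

Answer: AECCBD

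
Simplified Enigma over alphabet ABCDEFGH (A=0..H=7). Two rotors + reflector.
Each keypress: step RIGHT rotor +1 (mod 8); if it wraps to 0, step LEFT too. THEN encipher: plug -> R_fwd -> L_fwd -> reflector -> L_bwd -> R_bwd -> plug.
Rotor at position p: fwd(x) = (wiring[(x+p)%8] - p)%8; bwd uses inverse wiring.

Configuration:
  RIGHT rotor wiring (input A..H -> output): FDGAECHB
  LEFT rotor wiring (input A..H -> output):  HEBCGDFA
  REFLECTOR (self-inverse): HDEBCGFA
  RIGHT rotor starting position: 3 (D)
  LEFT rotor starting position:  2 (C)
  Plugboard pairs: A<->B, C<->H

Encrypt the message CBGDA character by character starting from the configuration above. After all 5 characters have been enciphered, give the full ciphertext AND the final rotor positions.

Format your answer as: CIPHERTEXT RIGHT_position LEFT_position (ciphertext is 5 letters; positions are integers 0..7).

Char 1 ('C'): step: R->4, L=2; C->plug->H->R->E->L->D->refl->B->L'->D->R'->C->plug->H
Char 2 ('B'): step: R->5, L=2; B->plug->A->R->F->L->G->refl->F->L'->G->R'->E->plug->E
Char 3 ('G'): step: R->6, L=2; G->plug->G->R->G->L->F->refl->G->L'->F->R'->D->plug->D
Char 4 ('D'): step: R->7, L=2; D->plug->D->R->H->L->C->refl->E->L'->C->R'->A->plug->B
Char 5 ('A'): step: R->0, L->3 (L advanced); A->plug->B->R->D->L->C->refl->E->L'->F->R'->A->plug->B
Final: ciphertext=HEDBB, RIGHT=0, LEFT=3

Answer: HEDBB 0 3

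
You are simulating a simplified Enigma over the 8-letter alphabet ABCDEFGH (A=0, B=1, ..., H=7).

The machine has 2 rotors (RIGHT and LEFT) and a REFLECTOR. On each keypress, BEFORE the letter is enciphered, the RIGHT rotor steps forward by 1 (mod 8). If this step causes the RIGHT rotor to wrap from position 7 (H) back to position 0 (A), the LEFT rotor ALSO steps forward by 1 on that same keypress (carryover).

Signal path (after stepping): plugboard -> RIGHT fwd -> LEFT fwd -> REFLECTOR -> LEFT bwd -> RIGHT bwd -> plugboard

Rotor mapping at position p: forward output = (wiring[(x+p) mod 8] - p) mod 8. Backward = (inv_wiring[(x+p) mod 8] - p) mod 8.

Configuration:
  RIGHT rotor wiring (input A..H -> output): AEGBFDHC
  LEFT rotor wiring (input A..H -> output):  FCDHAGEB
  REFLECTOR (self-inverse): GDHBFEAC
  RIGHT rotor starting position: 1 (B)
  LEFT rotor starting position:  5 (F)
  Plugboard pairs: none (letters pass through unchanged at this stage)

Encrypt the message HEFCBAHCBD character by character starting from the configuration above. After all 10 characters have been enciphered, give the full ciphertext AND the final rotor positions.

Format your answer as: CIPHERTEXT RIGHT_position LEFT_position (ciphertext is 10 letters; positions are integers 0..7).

Char 1 ('H'): step: R->2, L=5; H->plug->H->R->C->L->E->refl->F->L'->E->R'->A->plug->A
Char 2 ('E'): step: R->3, L=5; E->plug->E->R->H->L->D->refl->B->L'->A->R'->C->plug->C
Char 3 ('F'): step: R->4, L=5; F->plug->F->R->A->L->B->refl->D->L'->H->R'->B->plug->B
Char 4 ('C'): step: R->5, L=5; C->plug->C->R->F->L->G->refl->A->L'->D->R'->D->plug->D
Char 5 ('B'): step: R->6, L=5; B->plug->B->R->E->L->F->refl->E->L'->C->R'->C->plug->C
Char 6 ('A'): step: R->7, L=5; A->plug->A->R->D->L->A->refl->G->L'->F->R'->C->plug->C
Char 7 ('H'): step: R->0, L->6 (L advanced); H->plug->H->R->C->L->H->refl->C->L'->G->R'->C->plug->C
Char 8 ('C'): step: R->1, L=6; C->plug->C->R->A->L->G->refl->A->L'->H->R'->H->plug->H
Char 9 ('B'): step: R->2, L=6; B->plug->B->R->H->L->A->refl->G->L'->A->R'->F->plug->F
Char 10 ('D'): step: R->3, L=6; D->plug->D->R->E->L->F->refl->E->L'->D->R'->H->plug->H
Final: ciphertext=ACBDCCCHFH, RIGHT=3, LEFT=6

Answer: ACBDCCCHFH 3 6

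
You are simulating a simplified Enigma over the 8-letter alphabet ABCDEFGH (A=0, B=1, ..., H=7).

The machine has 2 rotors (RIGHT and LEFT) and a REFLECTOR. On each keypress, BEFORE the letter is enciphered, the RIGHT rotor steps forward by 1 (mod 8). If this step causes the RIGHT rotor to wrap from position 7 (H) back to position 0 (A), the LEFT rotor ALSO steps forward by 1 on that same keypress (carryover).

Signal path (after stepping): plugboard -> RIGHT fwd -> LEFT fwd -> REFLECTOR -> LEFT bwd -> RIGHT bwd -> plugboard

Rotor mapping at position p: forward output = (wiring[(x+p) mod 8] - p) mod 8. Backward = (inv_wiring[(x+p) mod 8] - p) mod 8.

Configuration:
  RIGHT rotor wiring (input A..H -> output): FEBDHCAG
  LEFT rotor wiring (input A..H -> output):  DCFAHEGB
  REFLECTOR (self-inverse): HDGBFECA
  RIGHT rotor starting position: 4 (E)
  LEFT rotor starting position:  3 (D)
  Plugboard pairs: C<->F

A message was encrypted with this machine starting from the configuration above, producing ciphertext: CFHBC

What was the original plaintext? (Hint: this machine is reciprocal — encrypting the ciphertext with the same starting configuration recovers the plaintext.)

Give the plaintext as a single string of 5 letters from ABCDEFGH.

Answer: EHCFA

Derivation:
Char 1 ('C'): step: R->5, L=3; C->plug->F->R->E->L->G->refl->C->L'->H->R'->E->plug->E
Char 2 ('F'): step: R->6, L=3; F->plug->C->R->H->L->C->refl->G->L'->E->R'->H->plug->H
Char 3 ('H'): step: R->7, L=3; H->plug->H->R->B->L->E->refl->F->L'->A->R'->F->plug->C
Char 4 ('B'): step: R->0, L->4 (L advanced); B->plug->B->R->E->L->H->refl->A->L'->B->R'->C->plug->F
Char 5 ('C'): step: R->1, L=4; C->plug->F->R->H->L->E->refl->F->L'->D->R'->A->plug->A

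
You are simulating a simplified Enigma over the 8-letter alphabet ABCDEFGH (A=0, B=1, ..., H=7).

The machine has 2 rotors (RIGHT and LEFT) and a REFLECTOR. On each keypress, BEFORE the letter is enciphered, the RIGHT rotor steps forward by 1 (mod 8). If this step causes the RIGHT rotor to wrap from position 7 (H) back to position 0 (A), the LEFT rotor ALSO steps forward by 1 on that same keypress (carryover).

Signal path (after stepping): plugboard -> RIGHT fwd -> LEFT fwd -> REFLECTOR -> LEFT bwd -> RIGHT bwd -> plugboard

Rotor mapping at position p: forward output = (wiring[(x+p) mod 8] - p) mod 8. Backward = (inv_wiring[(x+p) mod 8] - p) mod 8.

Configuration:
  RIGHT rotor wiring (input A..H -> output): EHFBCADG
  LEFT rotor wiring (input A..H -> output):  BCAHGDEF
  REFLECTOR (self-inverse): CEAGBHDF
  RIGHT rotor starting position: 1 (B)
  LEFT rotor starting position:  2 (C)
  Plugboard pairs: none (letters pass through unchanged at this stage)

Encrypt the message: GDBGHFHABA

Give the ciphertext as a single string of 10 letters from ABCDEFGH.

Char 1 ('G'): step: R->2, L=2; G->plug->G->R->C->L->E->refl->B->L'->D->R'->A->plug->A
Char 2 ('D'): step: R->3, L=2; D->plug->D->R->A->L->G->refl->D->L'->F->R'->C->plug->C
Char 3 ('B'): step: R->4, L=2; B->plug->B->R->E->L->C->refl->A->L'->H->R'->C->plug->C
Char 4 ('G'): step: R->5, L=2; G->plug->G->R->E->L->C->refl->A->L'->H->R'->D->plug->D
Char 5 ('H'): step: R->6, L=2; H->plug->H->R->C->L->E->refl->B->L'->D->R'->F->plug->F
Char 6 ('F'): step: R->7, L=2; F->plug->F->R->D->L->B->refl->E->L'->C->R'->E->plug->E
Char 7 ('H'): step: R->0, L->3 (L advanced); H->plug->H->R->G->L->H->refl->F->L'->H->R'->B->plug->B
Char 8 ('A'): step: R->1, L=3; A->plug->A->R->G->L->H->refl->F->L'->H->R'->E->plug->E
Char 9 ('B'): step: R->2, L=3; B->plug->B->R->H->L->F->refl->H->L'->G->R'->D->plug->D
Char 10 ('A'): step: R->3, L=3; A->plug->A->R->G->L->H->refl->F->L'->H->R'->B->plug->B

Answer: ACCDFEBEDB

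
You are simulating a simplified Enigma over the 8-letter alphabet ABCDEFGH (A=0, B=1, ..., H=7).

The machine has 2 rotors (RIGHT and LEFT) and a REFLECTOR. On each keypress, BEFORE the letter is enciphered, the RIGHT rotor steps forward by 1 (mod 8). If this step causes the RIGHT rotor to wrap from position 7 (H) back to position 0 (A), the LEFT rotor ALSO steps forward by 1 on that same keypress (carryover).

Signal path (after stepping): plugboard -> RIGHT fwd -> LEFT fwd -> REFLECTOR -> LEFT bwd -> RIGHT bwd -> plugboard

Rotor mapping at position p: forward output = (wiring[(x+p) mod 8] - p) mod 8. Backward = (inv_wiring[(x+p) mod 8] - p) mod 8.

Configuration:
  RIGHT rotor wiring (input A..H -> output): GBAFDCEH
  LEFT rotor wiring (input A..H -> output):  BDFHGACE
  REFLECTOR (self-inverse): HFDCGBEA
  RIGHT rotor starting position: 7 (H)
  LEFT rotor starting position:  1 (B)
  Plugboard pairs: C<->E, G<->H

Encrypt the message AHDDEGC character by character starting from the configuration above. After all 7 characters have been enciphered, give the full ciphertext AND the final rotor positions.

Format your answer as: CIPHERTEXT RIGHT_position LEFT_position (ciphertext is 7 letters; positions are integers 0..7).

Answer: HEFEFCD 6 2

Derivation:
Char 1 ('A'): step: R->0, L->2 (L advanced); A->plug->A->R->G->L->H->refl->A->L'->E->R'->G->plug->H
Char 2 ('H'): step: R->1, L=2; H->plug->G->R->G->L->H->refl->A->L'->E->R'->C->plug->E
Char 3 ('D'): step: R->2, L=2; D->plug->D->R->A->L->D->refl->C->L'->F->R'->F->plug->F
Char 4 ('D'): step: R->3, L=2; D->plug->D->R->B->L->F->refl->B->L'->H->R'->C->plug->E
Char 5 ('E'): step: R->4, L=2; E->plug->C->R->A->L->D->refl->C->L'->F->R'->F->plug->F
Char 6 ('G'): step: R->5, L=2; G->plug->H->R->G->L->H->refl->A->L'->E->R'->E->plug->C
Char 7 ('C'): step: R->6, L=2; C->plug->E->R->C->L->E->refl->G->L'->D->R'->D->plug->D
Final: ciphertext=HEFEFCD, RIGHT=6, LEFT=2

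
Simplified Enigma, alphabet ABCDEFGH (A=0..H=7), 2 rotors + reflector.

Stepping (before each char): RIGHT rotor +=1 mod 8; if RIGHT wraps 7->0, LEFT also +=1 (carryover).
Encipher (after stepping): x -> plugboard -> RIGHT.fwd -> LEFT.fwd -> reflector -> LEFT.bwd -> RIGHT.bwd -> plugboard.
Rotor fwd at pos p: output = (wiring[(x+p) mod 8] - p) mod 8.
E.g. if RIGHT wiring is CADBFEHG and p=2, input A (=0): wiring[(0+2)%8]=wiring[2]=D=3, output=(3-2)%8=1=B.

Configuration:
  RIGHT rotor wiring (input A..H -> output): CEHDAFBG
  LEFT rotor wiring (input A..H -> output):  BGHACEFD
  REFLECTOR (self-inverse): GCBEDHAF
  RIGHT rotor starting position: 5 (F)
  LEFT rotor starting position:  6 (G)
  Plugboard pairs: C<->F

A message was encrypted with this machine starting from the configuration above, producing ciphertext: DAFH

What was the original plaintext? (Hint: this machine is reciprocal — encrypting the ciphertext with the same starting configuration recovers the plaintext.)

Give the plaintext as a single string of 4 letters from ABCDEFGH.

Answer: GBDE

Derivation:
Char 1 ('D'): step: R->6, L=6; D->plug->D->R->G->L->E->refl->D->L'->C->R'->G->plug->G
Char 2 ('A'): step: R->7, L=6; A->plug->A->R->H->L->G->refl->A->L'->D->R'->B->plug->B
Char 3 ('F'): step: R->0, L->7 (L advanced); F->plug->C->R->H->L->G->refl->A->L'->D->R'->D->plug->D
Char 4 ('H'): step: R->1, L=7; H->plug->H->R->B->L->C->refl->B->L'->E->R'->E->plug->E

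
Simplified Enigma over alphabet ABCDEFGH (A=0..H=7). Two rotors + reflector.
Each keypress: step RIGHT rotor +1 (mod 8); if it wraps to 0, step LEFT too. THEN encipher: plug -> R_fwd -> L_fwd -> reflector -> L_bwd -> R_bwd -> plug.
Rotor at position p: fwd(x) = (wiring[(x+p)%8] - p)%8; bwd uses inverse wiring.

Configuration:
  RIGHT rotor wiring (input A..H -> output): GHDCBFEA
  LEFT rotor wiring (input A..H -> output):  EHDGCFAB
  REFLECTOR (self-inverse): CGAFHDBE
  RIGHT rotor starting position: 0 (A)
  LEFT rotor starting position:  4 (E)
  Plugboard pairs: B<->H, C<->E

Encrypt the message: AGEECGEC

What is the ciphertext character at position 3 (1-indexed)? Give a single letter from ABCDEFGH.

Char 1 ('A'): step: R->1, L=4; A->plug->A->R->G->L->H->refl->E->L'->C->R'->B->plug->H
Char 2 ('G'): step: R->2, L=4; G->plug->G->R->E->L->A->refl->C->L'->H->R'->C->plug->E
Char 3 ('E'): step: R->3, L=4; E->plug->C->R->C->L->E->refl->H->L'->G->R'->B->plug->H

H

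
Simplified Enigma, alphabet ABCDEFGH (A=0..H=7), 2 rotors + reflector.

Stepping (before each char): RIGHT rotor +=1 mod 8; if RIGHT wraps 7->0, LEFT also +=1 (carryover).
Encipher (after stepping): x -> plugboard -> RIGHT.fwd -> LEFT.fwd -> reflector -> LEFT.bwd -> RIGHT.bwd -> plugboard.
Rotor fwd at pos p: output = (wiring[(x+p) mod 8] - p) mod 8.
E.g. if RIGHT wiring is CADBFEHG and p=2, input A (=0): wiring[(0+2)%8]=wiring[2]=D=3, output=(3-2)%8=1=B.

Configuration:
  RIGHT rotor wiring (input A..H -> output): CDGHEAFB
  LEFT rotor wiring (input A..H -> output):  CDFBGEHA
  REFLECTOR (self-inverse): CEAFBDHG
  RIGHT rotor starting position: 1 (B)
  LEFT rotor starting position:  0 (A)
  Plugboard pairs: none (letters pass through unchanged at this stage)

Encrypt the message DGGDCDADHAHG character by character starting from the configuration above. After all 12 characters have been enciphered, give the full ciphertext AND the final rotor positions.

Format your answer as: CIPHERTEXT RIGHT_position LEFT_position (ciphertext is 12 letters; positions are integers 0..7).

Char 1 ('D'): step: R->2, L=0; D->plug->D->R->G->L->H->refl->G->L'->E->R'->A->plug->A
Char 2 ('G'): step: R->3, L=0; G->plug->G->R->A->L->C->refl->A->L'->H->R'->F->plug->F
Char 3 ('G'): step: R->4, L=0; G->plug->G->R->C->L->F->refl->D->L'->B->R'->C->plug->C
Char 4 ('D'): step: R->5, L=0; D->plug->D->R->F->L->E->refl->B->L'->D->R'->A->plug->A
Char 5 ('C'): step: R->6, L=0; C->plug->C->R->E->L->G->refl->H->L'->G->R'->G->plug->G
Char 6 ('D'): step: R->7, L=0; D->plug->D->R->H->L->A->refl->C->L'->A->R'->E->plug->E
Char 7 ('A'): step: R->0, L->1 (L advanced); A->plug->A->R->C->L->A->refl->C->L'->A->R'->F->plug->F
Char 8 ('D'): step: R->1, L=1; D->plug->D->R->D->L->F->refl->D->L'->E->R'->F->plug->F
Char 9 ('H'): step: R->2, L=1; H->plug->H->R->B->L->E->refl->B->L'->H->R'->F->plug->F
Char 10 ('A'): step: R->3, L=1; A->plug->A->R->E->L->D->refl->F->L'->D->R'->H->plug->H
Char 11 ('H'): step: R->4, L=1; H->plug->H->R->D->L->F->refl->D->L'->E->R'->B->plug->B
Char 12 ('G'): step: R->5, L=1; G->plug->G->R->C->L->A->refl->C->L'->A->R'->B->plug->B
Final: ciphertext=AFCAGEFFFHBB, RIGHT=5, LEFT=1

Answer: AFCAGEFFFHBB 5 1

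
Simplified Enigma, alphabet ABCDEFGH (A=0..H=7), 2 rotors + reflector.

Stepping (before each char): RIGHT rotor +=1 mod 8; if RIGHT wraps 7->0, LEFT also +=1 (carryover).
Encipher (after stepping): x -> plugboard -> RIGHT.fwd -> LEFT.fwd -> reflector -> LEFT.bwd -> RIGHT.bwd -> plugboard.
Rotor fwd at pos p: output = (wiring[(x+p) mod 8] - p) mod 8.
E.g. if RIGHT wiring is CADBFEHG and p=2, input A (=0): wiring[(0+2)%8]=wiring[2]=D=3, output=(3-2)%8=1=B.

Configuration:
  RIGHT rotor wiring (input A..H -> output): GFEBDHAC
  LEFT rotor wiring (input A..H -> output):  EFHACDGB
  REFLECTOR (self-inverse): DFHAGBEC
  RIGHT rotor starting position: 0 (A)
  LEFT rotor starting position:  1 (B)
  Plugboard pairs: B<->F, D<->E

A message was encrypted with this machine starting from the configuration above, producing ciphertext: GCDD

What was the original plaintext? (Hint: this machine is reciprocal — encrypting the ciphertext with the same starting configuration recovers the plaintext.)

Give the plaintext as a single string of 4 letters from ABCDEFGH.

Answer: CBAC

Derivation:
Char 1 ('G'): step: R->1, L=1; G->plug->G->R->B->L->G->refl->E->L'->A->R'->C->plug->C
Char 2 ('C'): step: R->2, L=1; C->plug->C->R->B->L->G->refl->E->L'->A->R'->F->plug->B
Char 3 ('D'): step: R->3, L=1; D->plug->E->R->H->L->D->refl->A->L'->G->R'->A->plug->A
Char 4 ('D'): step: R->4, L=1; D->plug->E->R->C->L->H->refl->C->L'->E->R'->C->plug->C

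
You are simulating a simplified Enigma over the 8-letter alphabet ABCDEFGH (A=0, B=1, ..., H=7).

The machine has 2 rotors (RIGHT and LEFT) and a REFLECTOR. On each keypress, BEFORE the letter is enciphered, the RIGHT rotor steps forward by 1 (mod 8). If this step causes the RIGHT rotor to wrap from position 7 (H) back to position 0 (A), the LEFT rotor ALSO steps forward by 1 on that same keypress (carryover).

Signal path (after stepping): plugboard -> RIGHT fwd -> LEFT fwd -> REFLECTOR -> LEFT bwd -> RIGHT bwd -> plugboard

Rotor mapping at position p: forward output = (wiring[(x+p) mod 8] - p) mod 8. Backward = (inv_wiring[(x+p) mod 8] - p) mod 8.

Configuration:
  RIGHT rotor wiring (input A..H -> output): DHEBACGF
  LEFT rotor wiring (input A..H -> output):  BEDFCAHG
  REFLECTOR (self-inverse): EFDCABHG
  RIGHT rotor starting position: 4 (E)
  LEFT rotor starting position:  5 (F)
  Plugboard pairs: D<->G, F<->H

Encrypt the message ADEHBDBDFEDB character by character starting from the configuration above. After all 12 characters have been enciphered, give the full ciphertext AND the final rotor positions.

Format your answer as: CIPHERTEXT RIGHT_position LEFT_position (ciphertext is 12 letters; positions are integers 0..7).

Answer: DBFBHCGAAGGA 0 7

Derivation:
Char 1 ('A'): step: R->5, L=5; A->plug->A->R->F->L->G->refl->H->L'->E->R'->G->plug->D
Char 2 ('D'): step: R->6, L=5; D->plug->G->R->C->L->B->refl->F->L'->H->R'->B->plug->B
Char 3 ('E'): step: R->7, L=5; E->plug->E->R->C->L->B->refl->F->L'->H->R'->H->plug->F
Char 4 ('H'): step: R->0, L->6 (L advanced); H->plug->F->R->C->L->D->refl->C->L'->H->R'->B->plug->B
Char 5 ('B'): step: R->1, L=6; B->plug->B->R->D->L->G->refl->H->L'->F->R'->F->plug->H
Char 6 ('D'): step: R->2, L=6; D->plug->G->R->B->L->A->refl->E->L'->G->R'->C->plug->C
Char 7 ('B'): step: R->3, L=6; B->plug->B->R->F->L->H->refl->G->L'->D->R'->D->plug->G
Char 8 ('D'): step: R->4, L=6; D->plug->G->R->A->L->B->refl->F->L'->E->R'->A->plug->A
Char 9 ('F'): step: R->5, L=6; F->plug->H->R->D->L->G->refl->H->L'->F->R'->A->plug->A
Char 10 ('E'): step: R->6, L=6; E->plug->E->R->G->L->E->refl->A->L'->B->R'->D->plug->G
Char 11 ('D'): step: R->7, L=6; D->plug->G->R->D->L->G->refl->H->L'->F->R'->D->plug->G
Char 12 ('B'): step: R->0, L->7 (L advanced); B->plug->B->R->H->L->A->refl->E->L'->D->R'->A->plug->A
Final: ciphertext=DBFBHCGAAGGA, RIGHT=0, LEFT=7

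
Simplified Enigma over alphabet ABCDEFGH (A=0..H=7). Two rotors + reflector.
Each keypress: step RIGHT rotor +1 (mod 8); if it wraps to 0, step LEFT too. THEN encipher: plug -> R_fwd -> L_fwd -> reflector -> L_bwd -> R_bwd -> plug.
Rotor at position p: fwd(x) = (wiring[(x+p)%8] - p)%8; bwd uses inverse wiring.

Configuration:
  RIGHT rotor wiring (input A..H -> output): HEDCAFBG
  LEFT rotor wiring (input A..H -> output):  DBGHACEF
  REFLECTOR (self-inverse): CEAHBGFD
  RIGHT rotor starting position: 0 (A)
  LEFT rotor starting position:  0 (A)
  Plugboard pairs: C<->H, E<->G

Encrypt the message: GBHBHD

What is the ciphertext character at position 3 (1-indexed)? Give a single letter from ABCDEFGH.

Char 1 ('G'): step: R->1, L=0; G->plug->E->R->E->L->A->refl->C->L'->F->R'->G->plug->E
Char 2 ('B'): step: R->2, L=0; B->plug->B->R->A->L->D->refl->H->L'->D->R'->D->plug->D
Char 3 ('H'): step: R->3, L=0; H->plug->C->R->C->L->G->refl->F->L'->H->R'->A->plug->A

A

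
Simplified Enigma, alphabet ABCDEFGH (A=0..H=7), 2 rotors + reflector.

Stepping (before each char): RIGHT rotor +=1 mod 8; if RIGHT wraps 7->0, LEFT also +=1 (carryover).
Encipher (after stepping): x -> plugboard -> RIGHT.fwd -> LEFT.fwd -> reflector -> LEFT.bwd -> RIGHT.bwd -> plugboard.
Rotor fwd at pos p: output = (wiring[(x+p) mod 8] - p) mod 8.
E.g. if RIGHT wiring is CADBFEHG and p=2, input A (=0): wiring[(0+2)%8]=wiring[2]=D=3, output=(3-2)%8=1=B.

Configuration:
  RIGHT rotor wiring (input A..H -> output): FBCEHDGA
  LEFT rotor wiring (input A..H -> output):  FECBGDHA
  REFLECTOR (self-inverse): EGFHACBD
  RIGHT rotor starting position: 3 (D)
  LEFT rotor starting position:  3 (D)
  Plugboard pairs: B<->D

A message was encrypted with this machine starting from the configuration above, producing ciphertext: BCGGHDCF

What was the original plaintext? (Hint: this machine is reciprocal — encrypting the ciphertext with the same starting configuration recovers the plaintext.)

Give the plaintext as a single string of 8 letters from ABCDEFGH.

Answer: FHCEEEGA

Derivation:
Char 1 ('B'): step: R->4, L=3; B->plug->D->R->E->L->F->refl->C->L'->F->R'->F->plug->F
Char 2 ('C'): step: R->5, L=3; C->plug->C->R->D->L->E->refl->A->L'->C->R'->H->plug->H
Char 3 ('G'): step: R->6, L=3; G->plug->G->R->B->L->D->refl->H->L'->H->R'->C->plug->C
Char 4 ('G'): step: R->7, L=3; G->plug->G->R->E->L->F->refl->C->L'->F->R'->E->plug->E
Char 5 ('H'): step: R->0, L->4 (L advanced); H->plug->H->R->A->L->C->refl->F->L'->H->R'->E->plug->E
Char 6 ('D'): step: R->1, L=4; D->plug->B->R->B->L->H->refl->D->L'->C->R'->E->plug->E
Char 7 ('C'): step: R->2, L=4; C->plug->C->R->F->L->A->refl->E->L'->D->R'->G->plug->G
Char 8 ('F'): step: R->3, L=4; F->plug->F->R->C->L->D->refl->H->L'->B->R'->A->plug->A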